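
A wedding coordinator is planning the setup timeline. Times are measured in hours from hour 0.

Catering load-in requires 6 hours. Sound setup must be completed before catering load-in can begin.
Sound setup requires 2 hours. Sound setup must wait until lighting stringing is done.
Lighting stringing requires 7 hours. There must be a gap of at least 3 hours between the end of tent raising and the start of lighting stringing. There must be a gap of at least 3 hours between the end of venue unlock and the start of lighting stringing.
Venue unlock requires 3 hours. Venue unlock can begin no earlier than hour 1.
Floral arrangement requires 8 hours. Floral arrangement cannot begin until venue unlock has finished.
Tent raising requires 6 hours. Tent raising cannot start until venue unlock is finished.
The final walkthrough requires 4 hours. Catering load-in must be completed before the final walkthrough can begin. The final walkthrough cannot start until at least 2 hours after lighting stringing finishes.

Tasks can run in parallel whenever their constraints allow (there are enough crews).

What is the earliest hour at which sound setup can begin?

Venue unlock waits on its own release at hour 1, so it starts at hour 1 and finishes at 1 + 3 = hour 4.
Tent raising cannot begin until venue unlock (finishes hour 4). It runs from hour 4 to 4 + 6 = hour 10.
For lighting stringing: tent raising (finishes hour 10, plus 3-hour gap → hour 13); venue unlock (finishes hour 4, plus 3-hour gap → hour 7). Taking the maximum gives a start of hour 13, and it finishes at 13 + 7 = hour 20.
Sound setup waits on lighting stringing (finishes hour 20), so the earliest it can start is hour 20.

20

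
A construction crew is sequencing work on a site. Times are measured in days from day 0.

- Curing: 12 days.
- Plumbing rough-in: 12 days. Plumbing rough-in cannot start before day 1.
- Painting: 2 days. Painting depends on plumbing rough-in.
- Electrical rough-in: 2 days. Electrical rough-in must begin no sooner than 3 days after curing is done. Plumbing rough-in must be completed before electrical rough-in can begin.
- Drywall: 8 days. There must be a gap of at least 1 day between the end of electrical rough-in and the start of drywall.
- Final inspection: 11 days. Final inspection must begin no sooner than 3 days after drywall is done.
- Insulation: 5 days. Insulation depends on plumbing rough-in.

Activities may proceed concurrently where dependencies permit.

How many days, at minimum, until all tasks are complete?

40

Plumbing rough-in waits on its own release at day 1, so it starts at day 1 and finishes at 1 + 12 = day 13.
Painting cannot begin until plumbing rough-in (finishes day 13). It runs from day 13 to 13 + 2 = day 15.
After plumbing rough-in (finishes day 13), insulation can start at day 13 and finishes at day 18.
Nothing blocks curing, so it runs from day 0 to day 12.
Electrical rough-in cannot start until curing (finishes day 12, plus 3-day gap → day 15); plumbing rough-in (finishes day 13). The controlling bound is day 15, so electrical rough-in finishes at 15 + 2 = day 17.
Drywall waits on electrical rough-in (finishes day 17, plus 1-day gap → day 18), so it starts at day 18 and finishes at 18 + 8 = day 26.
Final inspection waits on drywall (finishes day 26, plus 3-day gap → day 29), so it starts at day 29 and finishes at 29 + 11 = day 40.
All tasks are finished once the last one completes. Finish times: Curing at 12, Plumbing rough-in at 13, Electrical rough-in at 17, Insulation at 18, Drywall at 26, Painting at 15, Final inspection at 40. The latest is day 40.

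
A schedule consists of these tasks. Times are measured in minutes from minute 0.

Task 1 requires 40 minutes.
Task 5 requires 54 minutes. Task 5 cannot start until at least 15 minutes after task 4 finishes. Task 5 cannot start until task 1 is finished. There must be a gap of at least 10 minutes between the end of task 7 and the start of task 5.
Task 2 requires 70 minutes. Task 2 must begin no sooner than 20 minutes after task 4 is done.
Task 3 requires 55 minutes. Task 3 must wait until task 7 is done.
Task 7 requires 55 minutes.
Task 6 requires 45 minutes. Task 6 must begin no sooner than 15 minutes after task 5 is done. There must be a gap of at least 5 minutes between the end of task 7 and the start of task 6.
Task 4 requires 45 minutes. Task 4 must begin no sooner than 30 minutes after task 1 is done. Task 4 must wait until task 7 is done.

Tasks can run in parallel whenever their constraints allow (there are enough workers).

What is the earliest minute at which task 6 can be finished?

244

Nothing blocks task 7, so it runs from minute 0 to minute 55.
Nothing blocks task 1, so it runs from minute 0 to minute 40.
Task 4 needs all of task 1 (finishes minute 40, plus 30-minute gap → minute 70); task 7 (finishes minute 55). That puts its earliest start at minute 70; it finishes at 70 + 45 = minute 115.
Task 5 needs all of task 4 (finishes minute 115, plus 15-minute gap → minute 130); task 1 (finishes minute 40); task 7 (finishes minute 55, plus 10-minute gap → minute 65). That puts its earliest start at minute 130; it finishes at 130 + 54 = minute 184.
Task 6 cannot start until task 5 (finishes minute 184, plus 15-minute gap → minute 199); task 7 (finishes minute 55, plus 5-minute gap → minute 60). The controlling bound is minute 199, so task 6 finishes at 199 + 45 = minute 244.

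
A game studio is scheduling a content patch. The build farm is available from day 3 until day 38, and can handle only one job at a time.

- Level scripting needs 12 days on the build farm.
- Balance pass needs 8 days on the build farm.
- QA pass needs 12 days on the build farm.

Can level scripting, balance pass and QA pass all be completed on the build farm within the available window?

The build farm window is 38 − 3 = 35 days.
Running back to back, the jobs need 12 + 8 + 12 = 32 days on the build farm.
Since 32 ≤ 35, they fit within the window.

Yes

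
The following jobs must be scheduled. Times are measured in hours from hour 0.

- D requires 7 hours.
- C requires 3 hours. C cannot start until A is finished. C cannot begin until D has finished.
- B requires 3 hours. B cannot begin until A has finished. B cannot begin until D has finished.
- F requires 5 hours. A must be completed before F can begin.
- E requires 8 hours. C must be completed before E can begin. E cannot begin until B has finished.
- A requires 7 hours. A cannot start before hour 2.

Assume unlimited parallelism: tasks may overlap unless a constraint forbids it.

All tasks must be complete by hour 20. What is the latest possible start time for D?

E must finish by hour 20; it takes 8 hours, so it must start by 20 − 8 = hour 12.
B feeds into E (must start by hour 12); so B must finish by hour 12 and therefore start by hour 9.
C feeds into E (must start by hour 12); so C must finish by hour 12 and therefore start by hour 9.
D feeds B (must start by hour 9); C (must start by hour 9). Taking the minimum, D must finish by hour 9 and start by 9 − 7 = hour 2.

2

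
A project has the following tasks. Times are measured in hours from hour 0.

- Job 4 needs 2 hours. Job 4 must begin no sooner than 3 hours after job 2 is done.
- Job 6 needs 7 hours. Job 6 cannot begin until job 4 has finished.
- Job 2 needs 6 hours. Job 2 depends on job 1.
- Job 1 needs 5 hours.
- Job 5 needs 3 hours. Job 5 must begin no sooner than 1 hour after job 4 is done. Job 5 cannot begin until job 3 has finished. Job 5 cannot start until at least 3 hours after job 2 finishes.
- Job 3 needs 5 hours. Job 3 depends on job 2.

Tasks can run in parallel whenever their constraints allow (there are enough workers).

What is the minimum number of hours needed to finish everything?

Job 1 can start immediately at hour 0; it finishes at hour 5.
After job 1 (finishes hour 5), job 2 can start at hour 5 and finishes at hour 11.
Job 4 cannot begin until job 2 (finishes hour 11, plus 3-hour gap → hour 14). It runs from hour 14 to 14 + 2 = hour 16.
After job 4 (finishes hour 16), job 6 can start at hour 16 and finishes at hour 23.
Job 3 waits on job 2 (finishes hour 11), so it starts at hour 11 and finishes at 11 + 5 = hour 16.
Job 5 cannot start until job 4 (finishes hour 16, plus 1-hour gap → hour 17); job 3 (finishes hour 16); job 2 (finishes hour 11, plus 3-hour gap → hour 14). The controlling bound is hour 17, so job 5 finishes at 17 + 3 = hour 20.
All tasks are finished once the last one completes. Finish times: Job 1 at 5, Job 2 at 11, Job 3 at 16, Job 4 at 16, Job 5 at 20, Job 6 at 23. The latest is hour 23.

23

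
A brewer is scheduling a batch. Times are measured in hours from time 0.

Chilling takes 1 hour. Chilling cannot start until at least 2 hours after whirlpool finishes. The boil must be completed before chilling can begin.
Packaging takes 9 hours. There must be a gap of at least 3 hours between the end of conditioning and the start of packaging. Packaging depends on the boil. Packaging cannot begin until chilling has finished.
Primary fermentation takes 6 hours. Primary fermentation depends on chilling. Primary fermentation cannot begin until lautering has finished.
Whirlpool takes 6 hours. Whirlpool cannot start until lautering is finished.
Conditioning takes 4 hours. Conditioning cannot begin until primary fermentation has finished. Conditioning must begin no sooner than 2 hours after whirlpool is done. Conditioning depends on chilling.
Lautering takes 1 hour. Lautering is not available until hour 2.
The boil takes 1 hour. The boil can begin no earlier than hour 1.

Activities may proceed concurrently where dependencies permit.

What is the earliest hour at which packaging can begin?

After its own release at hour 1, the boil can start at hour 1 and finishes at hour 2.
Lautering cannot begin until its own release at hour 2. It runs from hour 2 to 2 + 1 = hour 3.
Whirlpool cannot begin until lautering (finishes hour 3). It runs from hour 3 to 3 + 6 = hour 9.
For chilling: whirlpool (finishes hour 9, plus 2-hour gap → hour 11); the boil (finishes hour 2). Taking the maximum gives a start of hour 11, and it finishes at 11 + 1 = hour 12.
Primary fermentation has to wait for chilling (finishes hour 12); lautering (finishes hour 3). The latest of these is hour 12, so primary fermentation runs hour 12 to 12 + 6 = hour 18.
For conditioning: primary fermentation (finishes hour 18); whirlpool (finishes hour 9, plus 2-hour gap → hour 11); chilling (finishes hour 12). Taking the maximum gives a start of hour 18, and it finishes at 18 + 4 = hour 22.
Packaging waits on conditioning (finishes hour 22, plus 3-hour gap → hour 25); the boil (finishes hour 2); chilling (finishes hour 12). The latest of these is hour 25, which is the earliest packaging can start.

25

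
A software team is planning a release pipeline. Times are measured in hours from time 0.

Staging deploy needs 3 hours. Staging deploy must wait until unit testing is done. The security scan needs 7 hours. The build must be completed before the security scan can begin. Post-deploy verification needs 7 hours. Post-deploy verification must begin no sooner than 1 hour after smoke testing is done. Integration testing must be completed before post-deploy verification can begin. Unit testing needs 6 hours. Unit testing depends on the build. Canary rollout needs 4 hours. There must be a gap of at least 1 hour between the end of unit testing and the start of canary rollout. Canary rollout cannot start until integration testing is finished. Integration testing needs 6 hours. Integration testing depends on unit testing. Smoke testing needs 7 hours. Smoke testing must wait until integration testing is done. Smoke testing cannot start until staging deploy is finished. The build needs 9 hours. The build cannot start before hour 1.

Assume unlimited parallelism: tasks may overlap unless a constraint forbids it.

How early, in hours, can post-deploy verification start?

30

The build cannot begin until its own release at hour 1. It runs from hour 1 to 1 + 9 = hour 10.
Unit testing cannot begin until the build (finishes hour 10). It runs from hour 10 to 10 + 6 = hour 16.
Staging deploy waits on unit testing (finishes hour 16), so it starts at hour 16 and finishes at 16 + 3 = hour 19.
Integration testing waits on unit testing (finishes hour 16), so it starts at hour 16 and finishes at 16 + 6 = hour 22.
Smoke testing needs all of integration testing (finishes hour 22); staging deploy (finishes hour 19). That puts its earliest start at hour 22; it finishes at 22 + 7 = hour 29.
Post-deploy verification waits on smoke testing (finishes hour 29, plus 1-hour gap → hour 30); integration testing (finishes hour 22). The latest of these is hour 30, which is the earliest post-deploy verification can start.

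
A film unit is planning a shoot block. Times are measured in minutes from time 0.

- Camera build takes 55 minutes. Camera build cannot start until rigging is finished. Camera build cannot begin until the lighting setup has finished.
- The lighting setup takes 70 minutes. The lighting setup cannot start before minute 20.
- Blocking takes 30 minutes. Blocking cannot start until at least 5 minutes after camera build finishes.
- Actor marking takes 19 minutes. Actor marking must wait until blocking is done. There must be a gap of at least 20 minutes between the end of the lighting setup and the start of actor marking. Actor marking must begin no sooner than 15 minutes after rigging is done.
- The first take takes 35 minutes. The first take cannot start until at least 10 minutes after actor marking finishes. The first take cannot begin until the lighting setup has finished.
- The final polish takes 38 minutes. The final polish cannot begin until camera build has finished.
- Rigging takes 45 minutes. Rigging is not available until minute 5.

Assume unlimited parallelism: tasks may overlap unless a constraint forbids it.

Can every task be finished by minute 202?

After its own release at minute 20, the lighting setup can start at minute 20 and finishes at minute 90.
Rigging cannot begin until its own release at minute 5. It runs from minute 5 to 5 + 45 = minute 50.
Camera build has to wait for rigging (finishes minute 50); the lighting setup (finishes minute 90). The latest of these is minute 90, so camera build runs minute 90 to 90 + 55 = minute 145.
After camera build (finishes minute 145), the final polish can start at minute 145 and finishes at minute 183.
Blocking cannot begin until camera build (finishes minute 145, plus 5-minute gap → minute 150). It runs from minute 150 to 150 + 30 = minute 180.
Actor marking needs all of blocking (finishes minute 180); the lighting setup (finishes minute 90, plus 20-minute gap → minute 110); rigging (finishes minute 50, plus 15-minute gap → minute 65). That puts its earliest start at minute 180; it finishes at 180 + 19 = minute 199.
The first take cannot start until actor marking (finishes minute 199, plus 10-minute gap → minute 209); the lighting setup (finishes minute 90). The controlling bound is minute 209, so the first take finishes at 209 + 35 = minute 244.
The earliest everything can be done is minute 244, which is after the deadline of 202, so it is not possible.

No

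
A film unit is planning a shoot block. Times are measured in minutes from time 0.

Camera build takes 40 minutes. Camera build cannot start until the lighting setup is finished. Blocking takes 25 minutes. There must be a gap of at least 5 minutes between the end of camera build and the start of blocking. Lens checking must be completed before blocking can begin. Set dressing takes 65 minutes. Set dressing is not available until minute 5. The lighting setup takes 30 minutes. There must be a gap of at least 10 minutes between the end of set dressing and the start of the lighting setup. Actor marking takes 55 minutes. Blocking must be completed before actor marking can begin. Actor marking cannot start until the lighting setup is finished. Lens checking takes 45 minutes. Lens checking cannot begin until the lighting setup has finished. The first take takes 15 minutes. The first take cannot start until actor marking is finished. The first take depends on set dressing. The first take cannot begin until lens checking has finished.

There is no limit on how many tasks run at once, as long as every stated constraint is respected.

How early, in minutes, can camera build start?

110

After its own release at minute 5, set dressing can start at minute 5 and finishes at minute 70.
After set dressing (finishes minute 70, plus 10-minute gap → minute 80), the lighting setup can start at minute 80 and finishes at minute 110.
Camera build waits on the lighting setup (finishes minute 110), so the earliest it can start is minute 110.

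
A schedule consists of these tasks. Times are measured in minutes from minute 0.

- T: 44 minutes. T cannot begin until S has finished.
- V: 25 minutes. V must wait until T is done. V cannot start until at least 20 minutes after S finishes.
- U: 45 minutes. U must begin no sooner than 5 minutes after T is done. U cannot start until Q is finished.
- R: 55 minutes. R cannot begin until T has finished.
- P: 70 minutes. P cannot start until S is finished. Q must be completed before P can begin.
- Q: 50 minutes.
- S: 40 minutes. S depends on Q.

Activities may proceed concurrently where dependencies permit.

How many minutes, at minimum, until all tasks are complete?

189

Q can start immediately at minute 0; it finishes at minute 50.
S cannot begin until Q (finishes minute 50). It runs from minute 50 to 50 + 40 = minute 90.
After S (finishes minute 90), T can start at minute 90 and finishes at minute 134.
For V: T (finishes minute 134); S (finishes minute 90, plus 20-minute gap → minute 110). Taking the maximum gives a start of minute 134, and it finishes at 134 + 25 = minute 159.
For U: T (finishes minute 134, plus 5-minute gap → minute 139); Q (finishes minute 50). Taking the maximum gives a start of minute 139, and it finishes at 139 + 45 = minute 184.
R waits on T (finishes minute 134), so it starts at minute 134 and finishes at 134 + 55 = minute 189.
P has to wait for S (finishes minute 90); Q (finishes minute 50). The latest of these is minute 90, so P runs minute 90 to 90 + 70 = minute 160.
All tasks are finished once the last one completes. Finish times: P at 160, Q at 50, R at 189, S at 90, T at 134, U at 184, V at 159. The latest is minute 189.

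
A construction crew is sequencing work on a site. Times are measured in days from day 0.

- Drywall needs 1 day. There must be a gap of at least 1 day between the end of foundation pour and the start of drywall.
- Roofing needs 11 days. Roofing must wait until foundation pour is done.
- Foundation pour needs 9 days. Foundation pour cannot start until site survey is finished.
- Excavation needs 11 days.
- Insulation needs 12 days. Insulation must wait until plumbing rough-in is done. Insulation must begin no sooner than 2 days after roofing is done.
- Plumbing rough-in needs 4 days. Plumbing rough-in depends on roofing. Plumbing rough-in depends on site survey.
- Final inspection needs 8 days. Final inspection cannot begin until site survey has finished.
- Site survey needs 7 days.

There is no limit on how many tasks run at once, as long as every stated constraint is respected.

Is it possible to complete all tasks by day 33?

No

Excavation has no prerequisites, so it starts at day 0 and finishes at day 11.
Nothing blocks site survey, so it runs from day 0 to day 7.
Final inspection waits on site survey (finishes day 7), so it starts at day 7 and finishes at 7 + 8 = day 15.
Foundation pour waits on site survey (finishes day 7), so it starts at day 7 and finishes at 7 + 9 = day 16.
Drywall waits on foundation pour (finishes day 16, plus 1-day gap → day 17), so it starts at day 17 and finishes at 17 + 1 = day 18.
Roofing cannot begin until foundation pour (finishes day 16). It runs from day 16 to 16 + 11 = day 27.
Plumbing rough-in needs all of roofing (finishes day 27); site survey (finishes day 7). That puts its earliest start at day 27; it finishes at 27 + 4 = day 31.
Insulation cannot start until plumbing rough-in (finishes day 31); roofing (finishes day 27, plus 2-day gap → day 29). The controlling bound is day 31, so insulation finishes at 31 + 12 = day 43.
The earliest everything can be done is day 43, which is after the deadline of 33, so it is not possible.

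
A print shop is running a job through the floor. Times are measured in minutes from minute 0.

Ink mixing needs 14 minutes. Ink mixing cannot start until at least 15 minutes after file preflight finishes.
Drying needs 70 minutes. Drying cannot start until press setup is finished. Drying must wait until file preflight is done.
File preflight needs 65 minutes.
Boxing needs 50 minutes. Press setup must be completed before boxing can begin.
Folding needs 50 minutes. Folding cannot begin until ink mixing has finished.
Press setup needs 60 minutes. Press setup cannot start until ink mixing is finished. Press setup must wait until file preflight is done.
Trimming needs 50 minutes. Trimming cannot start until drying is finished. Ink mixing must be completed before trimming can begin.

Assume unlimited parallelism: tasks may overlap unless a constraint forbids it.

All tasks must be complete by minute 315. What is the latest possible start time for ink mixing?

To finish by minute 315, trimming (duration 50) must start no later than minute 265.
Drying must finish before trimming (must start by minute 265). With a 70-minute duration, drying must start by 265 − 70 = minute 195.
Boxing has no dependents, so it just needs to finish by minute 315. Starting by 315 − 50 = minute 265 achieves that.
Press setup feeds drying (must start by minute 195); boxing (must start by minute 265). Taking the minimum, press setup must finish by minute 195 and start by 195 − 60 = minute 135.
Nothing follows folding; the deadline of minute 315 is its only limit. It must start by 315 − 50 = minute 265.
For ink mixing: press setup (must start by minute 135); trimming (must start by minute 265); folding (must start by minute 265). The most restrictive is minute 135; with a 14-minute duration, ink mixing must start by minute 121.

121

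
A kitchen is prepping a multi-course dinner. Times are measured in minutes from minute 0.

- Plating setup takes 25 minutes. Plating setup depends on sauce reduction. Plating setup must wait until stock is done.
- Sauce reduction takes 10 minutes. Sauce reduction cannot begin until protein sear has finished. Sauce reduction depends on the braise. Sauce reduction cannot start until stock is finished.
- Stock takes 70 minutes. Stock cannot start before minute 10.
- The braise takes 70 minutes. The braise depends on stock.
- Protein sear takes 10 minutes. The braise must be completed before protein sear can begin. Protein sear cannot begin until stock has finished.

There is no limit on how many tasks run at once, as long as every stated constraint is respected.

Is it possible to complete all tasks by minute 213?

Yes

After its own release at minute 10, stock can start at minute 10 and finishes at minute 80.
After stock (finishes minute 80), the braise can start at minute 80 and finishes at minute 150.
Protein sear cannot start until the braise (finishes minute 150); stock (finishes minute 80). The controlling bound is minute 150, so protein sear finishes at 150 + 10 = minute 160.
Sauce reduction has to wait for protein sear (finishes minute 160); the braise (finishes minute 150); stock (finishes minute 80). The latest of these is minute 160, so sauce reduction runs minute 160 to 160 + 10 = minute 170.
For plating setup: sauce reduction (finishes minute 170); stock (finishes minute 80). Taking the maximum gives a start of minute 170, and it finishes at 170 + 25 = minute 195.
Every task is finished by minute 195, which is no later than the deadline of 213, so the schedule is feasible.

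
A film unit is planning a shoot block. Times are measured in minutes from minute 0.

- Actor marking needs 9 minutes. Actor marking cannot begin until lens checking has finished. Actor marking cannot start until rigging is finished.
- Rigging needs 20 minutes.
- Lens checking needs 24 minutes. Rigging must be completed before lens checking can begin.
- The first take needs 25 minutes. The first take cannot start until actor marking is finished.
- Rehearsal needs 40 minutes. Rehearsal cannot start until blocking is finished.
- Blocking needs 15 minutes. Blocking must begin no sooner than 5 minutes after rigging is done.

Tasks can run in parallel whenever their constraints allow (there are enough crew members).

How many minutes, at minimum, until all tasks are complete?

Rigging can start immediately at minute 0; it finishes at minute 20.
After rigging (finishes minute 20, plus 5-minute gap → minute 25), blocking can start at minute 25 and finishes at minute 40.
Rehearsal waits on blocking (finishes minute 40), so it starts at minute 40 and finishes at 40 + 40 = minute 80.
After rigging (finishes minute 20), lens checking can start at minute 20 and finishes at minute 44.
Actor marking needs all of lens checking (finishes minute 44); rigging (finishes minute 20). That puts its earliest start at minute 44; it finishes at 44 + 9 = minute 53.
The first take cannot begin until actor marking (finishes minute 53). It runs from minute 53 to 53 + 25 = minute 78.
All tasks are finished once the last one completes. Finish times: Rigging at 20, Lens checking at 44, Blocking at 40, Actor marking at 53, Rehearsal at 80, The first take at 78. The latest is minute 80.

80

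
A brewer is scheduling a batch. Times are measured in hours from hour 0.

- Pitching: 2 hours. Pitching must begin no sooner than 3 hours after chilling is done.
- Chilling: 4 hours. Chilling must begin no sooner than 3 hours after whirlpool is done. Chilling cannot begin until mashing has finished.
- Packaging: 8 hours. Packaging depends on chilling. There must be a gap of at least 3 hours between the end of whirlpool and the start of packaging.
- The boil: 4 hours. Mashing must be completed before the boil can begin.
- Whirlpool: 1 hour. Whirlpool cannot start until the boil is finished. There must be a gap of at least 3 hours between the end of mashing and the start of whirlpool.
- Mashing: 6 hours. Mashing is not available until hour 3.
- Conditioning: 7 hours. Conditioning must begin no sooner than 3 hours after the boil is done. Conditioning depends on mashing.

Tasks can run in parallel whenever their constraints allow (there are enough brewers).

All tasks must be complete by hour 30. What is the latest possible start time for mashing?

4

To finish by hour 30, pitching (duration 2) must start no later than hour 28.
Nothing follows packaging; the deadline of hour 30 is its only limit. It must start by 30 − 8 = hour 22.
Chilling must finish in time for pitching (must start by hour 28, minus 3-hour gap → hour 25); packaging (must start by hour 22). The tightest is hour 22, so chilling must start by 22 − 4 = hour 18.
Whirlpool must finish in time for chilling (must start by hour 18, minus 3-hour gap → hour 15); packaging (must start by hour 22, minus 3-hour gap → hour 19). The tightest is hour 15, so whirlpool must start by 15 − 1 = hour 14.
Nothing follows conditioning; the deadline of hour 30 is its only limit. It must start by 30 − 7 = hour 23.
The boil has several dependents: whirlpool (must start by hour 14); conditioning (must start by hour 23, minus 3-hour gap → hour 20). The earliest of those limits is hour 14, so the boil must start by 14 − 4 = hour 10.
Mashing must finish in time for the boil (must start by hour 10); whirlpool (must start by hour 14, minus 3-hour gap → hour 11); chilling (must start by hour 18); conditioning (must start by hour 23). The tightest is hour 10, so mashing must start by 10 − 6 = hour 4.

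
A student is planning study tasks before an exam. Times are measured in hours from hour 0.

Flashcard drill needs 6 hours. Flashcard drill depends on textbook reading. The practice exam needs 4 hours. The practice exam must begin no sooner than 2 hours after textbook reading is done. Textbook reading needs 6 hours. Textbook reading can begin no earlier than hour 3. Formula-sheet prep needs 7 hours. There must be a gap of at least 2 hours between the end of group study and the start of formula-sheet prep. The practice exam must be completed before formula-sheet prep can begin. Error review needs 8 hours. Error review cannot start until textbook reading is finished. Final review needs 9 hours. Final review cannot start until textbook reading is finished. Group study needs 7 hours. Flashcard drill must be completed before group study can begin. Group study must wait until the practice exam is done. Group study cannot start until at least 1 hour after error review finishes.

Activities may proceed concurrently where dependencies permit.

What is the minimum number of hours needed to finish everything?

34

Textbook reading cannot begin until its own release at hour 3. It runs from hour 3 to 3 + 6 = hour 9.
Final review waits on textbook reading (finishes hour 9), so it starts at hour 9 and finishes at 9 + 9 = hour 18.
After textbook reading (finishes hour 9), error review can start at hour 9 and finishes at hour 17.
The practice exam cannot begin until textbook reading (finishes hour 9, plus 2-hour gap → hour 11). It runs from hour 11 to 11 + 4 = hour 15.
Flashcard drill cannot begin until textbook reading (finishes hour 9). It runs from hour 9 to 9 + 6 = hour 15.
Group study cannot start until flashcard drill (finishes hour 15); the practice exam (finishes hour 15); error review (finishes hour 17, plus 1-hour gap → hour 18). The controlling bound is hour 18, so group study finishes at 18 + 7 = hour 25.
Formula-sheet prep needs all of group study (finishes hour 25, plus 2-hour gap → hour 27); the practice exam (finishes hour 15). That puts its earliest start at hour 27; it finishes at 27 + 7 = hour 34.
All tasks are finished once the last one completes. Finish times: Textbook reading at 9, Flashcard drill at 15, The practice exam at 15, Error review at 17, Group study at 25, Formula-sheet prep at 34, Final review at 18. The latest is hour 34.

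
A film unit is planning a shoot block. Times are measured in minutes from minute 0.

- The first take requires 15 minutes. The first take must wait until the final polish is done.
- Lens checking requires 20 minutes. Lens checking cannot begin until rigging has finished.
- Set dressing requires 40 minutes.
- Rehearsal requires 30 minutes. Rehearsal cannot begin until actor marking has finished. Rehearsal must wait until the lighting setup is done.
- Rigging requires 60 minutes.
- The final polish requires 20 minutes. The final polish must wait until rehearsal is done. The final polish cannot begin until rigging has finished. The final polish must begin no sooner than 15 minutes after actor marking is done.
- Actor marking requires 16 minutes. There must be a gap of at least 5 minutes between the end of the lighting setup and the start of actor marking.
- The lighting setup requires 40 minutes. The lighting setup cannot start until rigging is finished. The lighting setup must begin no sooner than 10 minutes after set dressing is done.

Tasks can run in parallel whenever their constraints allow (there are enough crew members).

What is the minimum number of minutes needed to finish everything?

186

Set dressing has no prerequisites, so it starts at minute 0 and finishes at minute 40.
Rigging has no prerequisites, so it starts at minute 0 and finishes at minute 60.
Lens checking cannot begin until rigging (finishes minute 60). It runs from minute 60 to 60 + 20 = minute 80.
The lighting setup needs all of rigging (finishes minute 60); set dressing (finishes minute 40, plus 10-minute gap → minute 50). That puts its earliest start at minute 60; it finishes at 60 + 40 = minute 100.
Actor marking cannot begin until the lighting setup (finishes minute 100, plus 5-minute gap → minute 105). It runs from minute 105 to 105 + 16 = minute 121.
Rehearsal cannot start until actor marking (finishes minute 121); the lighting setup (finishes minute 100). The controlling bound is minute 121, so rehearsal finishes at 121 + 30 = minute 151.
The final polish needs all of rehearsal (finishes minute 151); rigging (finishes minute 60); actor marking (finishes minute 121, plus 15-minute gap → minute 136). That puts its earliest start at minute 151; it finishes at 151 + 20 = minute 171.
The first take waits on the final polish (finishes minute 171), so it starts at minute 171 and finishes at 171 + 15 = minute 186.
All tasks are finished once the last one completes. Finish times: Rigging at 60, Set dressing at 40, The lighting setup at 100, Lens checking at 80, Actor marking at 121, Rehearsal at 151, The final polish at 171, The first take at 186. The latest is minute 186.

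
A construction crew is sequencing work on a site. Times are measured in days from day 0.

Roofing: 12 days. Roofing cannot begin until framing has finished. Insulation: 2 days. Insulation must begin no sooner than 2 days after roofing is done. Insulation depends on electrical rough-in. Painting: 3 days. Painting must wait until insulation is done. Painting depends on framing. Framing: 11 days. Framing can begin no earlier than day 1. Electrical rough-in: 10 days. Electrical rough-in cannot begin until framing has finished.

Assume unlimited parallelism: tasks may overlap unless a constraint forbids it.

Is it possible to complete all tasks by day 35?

Yes

Framing cannot begin until its own release at day 1. It runs from day 1 to 1 + 11 = day 12.
Electrical rough-in cannot begin until framing (finishes day 12). It runs from day 12 to 12 + 10 = day 22.
After framing (finishes day 12), roofing can start at day 12 and finishes at day 24.
Insulation has to wait for roofing (finishes day 24, plus 2-day gap → day 26); electrical rough-in (finishes day 22). The latest of these is day 26, so insulation runs day 26 to 26 + 2 = day 28.
For painting: insulation (finishes day 28); framing (finishes day 12). Taking the maximum gives a start of day 28, and it finishes at 28 + 3 = day 31.
Every task is finished by day 31, which is no later than the deadline of 35, so the schedule is feasible.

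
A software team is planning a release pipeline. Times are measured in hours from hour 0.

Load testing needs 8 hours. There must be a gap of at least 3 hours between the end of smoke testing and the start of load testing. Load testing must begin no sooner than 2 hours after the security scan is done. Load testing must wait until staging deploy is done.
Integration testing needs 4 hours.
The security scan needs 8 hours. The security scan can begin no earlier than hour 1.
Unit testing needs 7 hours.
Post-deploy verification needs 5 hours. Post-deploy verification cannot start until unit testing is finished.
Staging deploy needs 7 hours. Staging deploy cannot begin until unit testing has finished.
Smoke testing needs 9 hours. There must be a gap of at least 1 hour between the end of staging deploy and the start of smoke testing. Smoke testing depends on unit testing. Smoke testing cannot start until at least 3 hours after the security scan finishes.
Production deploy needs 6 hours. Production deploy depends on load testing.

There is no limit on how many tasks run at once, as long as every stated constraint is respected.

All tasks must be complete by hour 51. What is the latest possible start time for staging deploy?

Production deploy has no dependents, so it just needs to finish by hour 51. Starting by 51 − 6 = hour 45 achieves that.
Load testing has to be done before production deploy (must start by hour 45). That means finishing by hour 45, i.e. starting by 45 − 8 = hour 37.
Since load testing (must start by hour 37, minus 3-hour gap → hour 34) depends on it, smoke testing must finish by hour 34. Backing off its 9-hour duration gives a latest start of hour 25.
Staging deploy has several dependents: smoke testing (must start by hour 25, minus 1-hour gap → hour 24); load testing (must start by hour 37). The earliest of those limits is hour 24, so staging deploy must start by 24 − 7 = hour 17.

17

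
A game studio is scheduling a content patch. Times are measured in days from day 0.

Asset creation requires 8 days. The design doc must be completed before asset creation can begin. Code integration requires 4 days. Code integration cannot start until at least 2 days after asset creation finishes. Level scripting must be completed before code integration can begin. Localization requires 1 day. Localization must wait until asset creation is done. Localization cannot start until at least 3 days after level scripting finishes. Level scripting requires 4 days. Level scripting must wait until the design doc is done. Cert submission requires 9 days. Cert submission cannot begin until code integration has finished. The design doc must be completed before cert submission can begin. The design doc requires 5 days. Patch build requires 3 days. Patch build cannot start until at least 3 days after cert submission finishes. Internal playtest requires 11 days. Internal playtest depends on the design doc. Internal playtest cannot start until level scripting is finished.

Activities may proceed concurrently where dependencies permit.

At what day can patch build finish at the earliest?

34

The design doc can start immediately at day 0; it finishes at day 5.
After the design doc (finishes day 5), level scripting can start at day 5 and finishes at day 9.
Asset creation cannot begin until the design doc (finishes day 5). It runs from day 5 to 5 + 8 = day 13.
Code integration needs all of asset creation (finishes day 13, plus 2-day gap → day 15); level scripting (finishes day 9). That puts its earliest start at day 15; it finishes at 15 + 4 = day 19.
Cert submission cannot start until code integration (finishes day 19); the design doc (finishes day 5). The controlling bound is day 19, so cert submission finishes at 19 + 9 = day 28.
Patch build waits on cert submission (finishes day 28, plus 3-day gap → day 31), so it starts at day 31 and finishes at 31 + 3 = day 34.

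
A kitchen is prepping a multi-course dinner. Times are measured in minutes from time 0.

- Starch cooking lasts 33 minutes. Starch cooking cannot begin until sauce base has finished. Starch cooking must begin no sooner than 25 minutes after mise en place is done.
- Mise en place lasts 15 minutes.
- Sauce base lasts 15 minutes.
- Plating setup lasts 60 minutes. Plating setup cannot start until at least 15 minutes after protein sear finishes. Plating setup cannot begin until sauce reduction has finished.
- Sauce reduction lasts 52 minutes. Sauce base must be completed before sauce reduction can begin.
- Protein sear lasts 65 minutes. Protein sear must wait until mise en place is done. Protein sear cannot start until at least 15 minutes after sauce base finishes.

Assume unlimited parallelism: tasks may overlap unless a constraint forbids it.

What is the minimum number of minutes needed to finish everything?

Nothing blocks sauce base, so it runs from minute 0 to minute 15.
Sauce reduction cannot begin until sauce base (finishes minute 15). It runs from minute 15 to 15 + 52 = minute 67.
Mise en place can start immediately at minute 0; it finishes at minute 15.
Starch cooking needs all of sauce base (finishes minute 15); mise en place (finishes minute 15, plus 25-minute gap → minute 40). That puts its earliest start at minute 40; it finishes at 40 + 33 = minute 73.
Protein sear needs all of mise en place (finishes minute 15); sauce base (finishes minute 15, plus 15-minute gap → minute 30). That puts its earliest start at minute 30; it finishes at 30 + 65 = minute 95.
For plating setup: protein sear (finishes minute 95, plus 15-minute gap → minute 110); sauce reduction (finishes minute 67). Taking the maximum gives a start of minute 110, and it finishes at 110 + 60 = minute 170.
All tasks are finished once the last one completes. Finish times: Mise en place at 15, Sauce base at 15, Protein sear at 95, Sauce reduction at 67, Starch cooking at 73, Plating setup at 170. The latest is minute 170.

170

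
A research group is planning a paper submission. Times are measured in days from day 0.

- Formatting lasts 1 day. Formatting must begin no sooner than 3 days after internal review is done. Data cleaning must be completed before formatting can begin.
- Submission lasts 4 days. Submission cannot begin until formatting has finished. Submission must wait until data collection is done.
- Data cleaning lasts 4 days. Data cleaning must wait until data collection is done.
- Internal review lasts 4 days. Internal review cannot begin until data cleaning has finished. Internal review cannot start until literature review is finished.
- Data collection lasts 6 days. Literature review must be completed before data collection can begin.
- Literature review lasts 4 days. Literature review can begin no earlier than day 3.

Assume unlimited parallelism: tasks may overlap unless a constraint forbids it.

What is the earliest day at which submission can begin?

Literature review waits on its own release at day 3, so it starts at day 3 and finishes at 3 + 4 = day 7.
Data collection cannot begin until literature review (finishes day 7). It runs from day 7 to 7 + 6 = day 13.
After data collection (finishes day 13), data cleaning can start at day 13 and finishes at day 17.
Internal review cannot start until data cleaning (finishes day 17); literature review (finishes day 7). The controlling bound is day 17, so internal review finishes at 17 + 4 = day 21.
For formatting: internal review (finishes day 21, plus 3-day gap → day 24); data cleaning (finishes day 17). Taking the maximum gives a start of day 24, and it finishes at 24 + 1 = day 25.
Submission waits on formatting (finishes day 25); data collection (finishes day 13). The latest of these is day 25, which is the earliest submission can start.

25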